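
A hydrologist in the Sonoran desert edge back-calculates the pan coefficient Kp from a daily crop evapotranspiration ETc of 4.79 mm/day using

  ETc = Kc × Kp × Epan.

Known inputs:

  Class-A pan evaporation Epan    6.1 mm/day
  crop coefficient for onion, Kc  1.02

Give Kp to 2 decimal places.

0.77

ETc = Kc × Kp × Epan  ⇒  Kp = ETc / (Kc × Epan)
Kp = 4.79 / (1.02 × 6.1) = 4.79 / 6.222 = 0.7698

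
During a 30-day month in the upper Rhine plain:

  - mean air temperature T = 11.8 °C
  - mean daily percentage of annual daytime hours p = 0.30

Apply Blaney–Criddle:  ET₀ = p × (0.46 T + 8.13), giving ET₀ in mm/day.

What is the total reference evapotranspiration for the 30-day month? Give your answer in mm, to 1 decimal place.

122.0 mm

ET₀ = 0.30 × (0.46 × 11.8 + 8.13) = 0.30 × 13.558 = 4.0674 mm/d
Monthly total = 4.0674 × 30 = 122.022 mm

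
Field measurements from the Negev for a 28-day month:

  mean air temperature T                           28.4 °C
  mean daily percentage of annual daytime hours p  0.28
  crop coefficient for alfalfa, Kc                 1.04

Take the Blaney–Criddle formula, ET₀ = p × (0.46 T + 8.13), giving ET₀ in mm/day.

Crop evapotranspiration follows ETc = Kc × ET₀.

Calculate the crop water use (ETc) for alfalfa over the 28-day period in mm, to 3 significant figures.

173 mm

ET₀ = 0.28 × (0.46 × 28.4 + 8.13) = 0.28 × 21.194 = 5.9343 mm/d
ETc = Kc × ET₀ = 1.04 × 5.9343 = 6.1717 mm/d
Over 28 days: 6.1717 × 28 = 172.808 mm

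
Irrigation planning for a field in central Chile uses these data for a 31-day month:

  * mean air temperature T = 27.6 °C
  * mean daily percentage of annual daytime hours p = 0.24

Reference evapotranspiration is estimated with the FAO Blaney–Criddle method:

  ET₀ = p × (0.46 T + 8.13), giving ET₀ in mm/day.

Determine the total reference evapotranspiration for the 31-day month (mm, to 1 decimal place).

154.9 mm

ET₀ = 0.24 × (0.46 × 27.6 + 8.13) = 0.24 × 20.826 = 4.9982 mm/d
Monthly total = 4.9982 × 31 = 154.944 mm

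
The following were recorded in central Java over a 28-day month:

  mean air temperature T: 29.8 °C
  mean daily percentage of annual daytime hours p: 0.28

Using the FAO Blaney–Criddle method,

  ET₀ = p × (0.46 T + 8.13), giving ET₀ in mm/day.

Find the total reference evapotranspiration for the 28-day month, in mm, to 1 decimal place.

171.2 mm

ET₀ = 0.28 × (0.46 × 29.8 + 8.13) = 0.28 × 21.838 = 6.1146 mm/d
Monthly total = 6.1146 × 28 = 171.209 mm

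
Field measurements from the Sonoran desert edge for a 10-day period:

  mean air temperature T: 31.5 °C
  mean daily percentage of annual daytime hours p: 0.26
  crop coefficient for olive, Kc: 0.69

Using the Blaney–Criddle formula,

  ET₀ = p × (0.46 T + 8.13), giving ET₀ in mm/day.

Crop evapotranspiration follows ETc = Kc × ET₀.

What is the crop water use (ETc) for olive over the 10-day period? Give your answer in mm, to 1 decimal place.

ET₀ = 0.26 × (0.46 × 31.5 + 8.13) = 0.26 × 22.620 = 5.8812 mm/d
ETc = Kc × ET₀ = 0.69 × 5.8812 = 4.0580 mm/d
Over 10 days: 4.0580 × 10 = 40.580 mm

40.6 mm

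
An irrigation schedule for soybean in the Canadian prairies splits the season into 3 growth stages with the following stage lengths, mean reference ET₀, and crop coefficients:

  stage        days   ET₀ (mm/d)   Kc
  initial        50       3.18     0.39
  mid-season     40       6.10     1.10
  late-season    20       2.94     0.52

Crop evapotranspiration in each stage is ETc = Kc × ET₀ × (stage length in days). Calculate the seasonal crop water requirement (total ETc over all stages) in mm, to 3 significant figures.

initial: 0.39 × 3.18 × 50 = 62.01 mm
mid-season: 1.10 × 6.10 × 40 = 268.40 mm
late-season: 0.52 × 2.94 × 20 = 30.58 mm
Seasonal total = 360.99 mm

361 mm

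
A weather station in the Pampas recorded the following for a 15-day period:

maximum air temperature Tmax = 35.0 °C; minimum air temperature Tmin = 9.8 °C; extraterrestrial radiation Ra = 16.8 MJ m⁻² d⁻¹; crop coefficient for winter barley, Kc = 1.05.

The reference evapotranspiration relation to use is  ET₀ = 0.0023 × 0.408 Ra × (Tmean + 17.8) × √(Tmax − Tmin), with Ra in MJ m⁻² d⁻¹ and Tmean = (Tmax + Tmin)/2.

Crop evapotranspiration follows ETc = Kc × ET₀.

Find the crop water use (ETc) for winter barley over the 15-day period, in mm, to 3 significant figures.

50.1 mm

Tmean = (35.0 + 9.8)/2 = 22.40 °C
0.408 Ra = 0.408 × 16.8 = 6.8544 mm/d equivalent
ET₀ = 0.0023 × 6.8544 × (22.40 + 17.8) × √25.2 = 0.0023 × 6.8544 × 40.20 × 5.0200 = 3.1815 mm/d
ETc = Kc × ET₀ = 1.05 × 3.1815 = 3.3406 mm/d
Over 15 days: 3.3406 × 15 = 50.109 mm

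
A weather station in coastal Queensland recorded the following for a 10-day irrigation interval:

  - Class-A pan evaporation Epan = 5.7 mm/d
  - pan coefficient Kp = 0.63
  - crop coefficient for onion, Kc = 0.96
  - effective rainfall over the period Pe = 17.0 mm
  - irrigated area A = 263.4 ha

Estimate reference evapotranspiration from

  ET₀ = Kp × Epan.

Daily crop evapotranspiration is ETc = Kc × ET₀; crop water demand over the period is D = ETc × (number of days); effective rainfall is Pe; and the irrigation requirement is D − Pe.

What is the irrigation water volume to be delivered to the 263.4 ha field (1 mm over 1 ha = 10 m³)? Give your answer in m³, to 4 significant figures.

46030 m³

ET₀ = 0.63 × 5.7 = 3.5910 mm/d
ETc = Kc × ET₀ = 0.96 × 3.5910 = 3.4474 mm/d
Crop demand D = ETc × 10 d = 3.4474 × 10 = 34.474 mm
D − Pe = 34.474 − 17.0 = 17.474 mm
Volume = 17.474 mm × 263.4 ha × 10 = 46026.5 m³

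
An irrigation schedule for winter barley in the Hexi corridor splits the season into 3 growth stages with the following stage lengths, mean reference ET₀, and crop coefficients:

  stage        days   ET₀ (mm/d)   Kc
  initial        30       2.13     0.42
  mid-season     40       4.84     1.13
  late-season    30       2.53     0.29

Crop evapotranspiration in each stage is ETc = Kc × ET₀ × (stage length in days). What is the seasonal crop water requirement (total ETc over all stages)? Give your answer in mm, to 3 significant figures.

initial: 0.42 × 2.13 × 30 = 26.84 mm
mid-season: 1.13 × 4.84 × 40 = 218.77 mm
late-season: 0.29 × 2.53 × 30 = 22.01 mm
Seasonal total = 267.62 mm

268 mm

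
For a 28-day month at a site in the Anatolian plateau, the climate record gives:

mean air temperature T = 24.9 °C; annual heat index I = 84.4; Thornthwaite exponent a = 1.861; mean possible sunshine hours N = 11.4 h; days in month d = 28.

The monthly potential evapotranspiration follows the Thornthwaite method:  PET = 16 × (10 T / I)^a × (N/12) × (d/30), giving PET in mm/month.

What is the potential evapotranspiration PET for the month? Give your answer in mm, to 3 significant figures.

106 mm

10T/I = 10 × 24.9 / 84.4 = 2.9502
(10T/I)^a = 2.9502^1.861 = 7.4885
Uncorrected PET = 16 × 7.4885 = 119.816 mm
Correction = (N/12)(d/30) = (11.4/12)(28/30) = 0.8867
PET = 119.816 × 0.8867 = 106.241 mm/month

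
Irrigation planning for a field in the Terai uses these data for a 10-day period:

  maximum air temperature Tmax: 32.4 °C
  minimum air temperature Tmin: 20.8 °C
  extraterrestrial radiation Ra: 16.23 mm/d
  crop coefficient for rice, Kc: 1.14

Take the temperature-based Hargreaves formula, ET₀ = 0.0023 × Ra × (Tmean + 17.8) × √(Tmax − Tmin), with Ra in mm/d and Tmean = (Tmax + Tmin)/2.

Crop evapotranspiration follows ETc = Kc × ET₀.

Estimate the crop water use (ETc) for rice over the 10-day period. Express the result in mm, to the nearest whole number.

Tmean = (32.4 + 20.8)/2 = 26.60 °C
ET₀ = 0.0023 × 16.23 × (26.60 + 17.8) × √11.6 = 0.0023 × 16.23 × 44.40 × 3.4059 = 5.6450 mm/d
ETc = Kc × ET₀ = 1.14 × 5.6450 = 6.4353 mm/d
Over 10 days: 6.4353 × 10 = 64.353 mm

64 mm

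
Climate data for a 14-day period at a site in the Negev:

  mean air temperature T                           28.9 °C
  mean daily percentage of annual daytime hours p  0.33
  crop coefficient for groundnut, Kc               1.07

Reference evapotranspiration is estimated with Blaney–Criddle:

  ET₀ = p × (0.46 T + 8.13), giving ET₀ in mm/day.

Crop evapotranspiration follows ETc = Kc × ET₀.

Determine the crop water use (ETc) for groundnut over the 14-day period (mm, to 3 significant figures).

106 mm

ET₀ = 0.33 × (0.46 × 28.9 + 8.13) = 0.33 × 21.424 = 7.0699 mm/d
ETc = Kc × ET₀ = 1.07 × 7.0699 = 7.5648 mm/d
Over 14 days: 7.5648 × 14 = 105.907 mm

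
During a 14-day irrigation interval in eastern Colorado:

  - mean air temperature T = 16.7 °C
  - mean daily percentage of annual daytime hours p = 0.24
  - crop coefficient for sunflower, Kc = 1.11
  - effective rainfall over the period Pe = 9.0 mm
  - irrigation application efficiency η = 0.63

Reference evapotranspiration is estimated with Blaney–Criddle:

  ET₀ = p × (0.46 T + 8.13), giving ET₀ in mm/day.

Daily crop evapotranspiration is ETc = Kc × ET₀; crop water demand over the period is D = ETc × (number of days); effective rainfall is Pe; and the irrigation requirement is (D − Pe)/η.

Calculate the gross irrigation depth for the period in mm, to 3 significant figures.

ET₀ = 0.24 × (0.46 × 16.7 + 8.13) = 0.24 × 15.812 = 3.7949 mm/d
ETc = Kc × ET₀ = 1.11 × 3.7949 = 4.2123 mm/d
Crop demand D = ETc × 14 d = 4.2123 × 14 = 58.972 mm
D − Pe = 58.972 − 9.0 = 49.972 mm
Gross irrigation = 49.972 / 0.63 = 79.321 mm

79.3 mm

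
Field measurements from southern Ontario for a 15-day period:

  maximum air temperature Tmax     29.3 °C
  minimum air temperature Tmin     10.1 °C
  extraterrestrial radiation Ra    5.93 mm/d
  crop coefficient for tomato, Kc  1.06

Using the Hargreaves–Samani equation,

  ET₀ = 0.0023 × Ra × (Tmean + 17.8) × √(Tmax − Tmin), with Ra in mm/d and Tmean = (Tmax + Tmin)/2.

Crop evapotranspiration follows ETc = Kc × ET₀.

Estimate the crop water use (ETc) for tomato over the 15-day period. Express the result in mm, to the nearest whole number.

Tmean = (29.3 + 10.1)/2 = 19.70 °C
ET₀ = 0.0023 × 5.93 × (19.70 + 17.8) × √19.2 = 0.0023 × 5.93 × 37.50 × 4.3818 = 2.2411 mm/d
ETc = Kc × ET₀ = 1.06 × 2.2411 = 2.3756 mm/d
Over 15 days: 2.3756 × 15 = 35.634 mm

36 mm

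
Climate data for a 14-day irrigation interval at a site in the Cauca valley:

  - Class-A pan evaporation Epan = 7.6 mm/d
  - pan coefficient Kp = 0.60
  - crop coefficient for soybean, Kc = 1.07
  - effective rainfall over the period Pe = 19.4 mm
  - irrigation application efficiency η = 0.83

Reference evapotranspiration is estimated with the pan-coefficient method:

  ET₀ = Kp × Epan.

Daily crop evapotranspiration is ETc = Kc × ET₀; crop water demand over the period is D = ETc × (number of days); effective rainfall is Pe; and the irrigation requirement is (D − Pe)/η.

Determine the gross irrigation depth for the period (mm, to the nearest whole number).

59 mm

ET₀ = 0.60 × 7.6 = 4.5600 mm/d
ETc = Kc × ET₀ = 1.07 × 4.5600 = 4.8792 mm/d
Crop demand D = ETc × 14 d = 4.8792 × 14 = 68.309 mm
D − Pe = 68.309 − 19.4 = 48.909 mm
Gross irrigation = 48.909 / 0.83 = 58.927 mm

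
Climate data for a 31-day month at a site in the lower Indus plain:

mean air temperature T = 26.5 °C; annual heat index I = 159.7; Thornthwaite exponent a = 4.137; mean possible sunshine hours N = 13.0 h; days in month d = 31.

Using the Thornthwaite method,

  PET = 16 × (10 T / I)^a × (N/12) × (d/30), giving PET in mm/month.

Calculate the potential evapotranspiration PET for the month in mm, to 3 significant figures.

146 mm

10T/I = 10 × 26.5 / 159.7 = 1.6594
(10T/I)^a = 1.6594^4.137 = 8.1271
Uncorrected PET = 16 × 8.1271 = 130.034 mm
Correction = (N/12)(d/30) = (13.0/12)(31/30) = 1.1194
PET = 130.034 × 1.1194 = 145.560 mm/month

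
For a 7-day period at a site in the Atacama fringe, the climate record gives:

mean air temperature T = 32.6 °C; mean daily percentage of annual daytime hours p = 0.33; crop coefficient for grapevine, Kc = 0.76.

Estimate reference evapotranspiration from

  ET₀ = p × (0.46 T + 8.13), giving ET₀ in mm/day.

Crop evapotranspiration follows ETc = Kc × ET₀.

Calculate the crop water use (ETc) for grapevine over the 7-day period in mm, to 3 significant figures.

ET₀ = 0.33 × (0.46 × 32.6 + 8.13) = 0.33 × 23.126 = 7.6316 mm/d
ETc = Kc × ET₀ = 0.76 × 7.6316 = 5.8000 mm/d
Over 7 days: 5.8000 × 7 = 40.600 mm

40.6 mm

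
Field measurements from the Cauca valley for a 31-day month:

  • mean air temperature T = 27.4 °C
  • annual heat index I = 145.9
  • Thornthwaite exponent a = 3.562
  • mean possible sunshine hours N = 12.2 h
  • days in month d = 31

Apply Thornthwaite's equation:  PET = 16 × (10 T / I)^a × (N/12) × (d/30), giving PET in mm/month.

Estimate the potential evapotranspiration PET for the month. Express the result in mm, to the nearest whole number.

10T/I = 10 × 27.4 / 145.9 = 1.8780
(10T/I)^a = 1.8780^3.562 = 9.4385
Uncorrected PET = 16 × 9.4385 = 151.016 mm
Correction = (N/12)(d/30) = (12.2/12)(31/30) = 1.0506
PET = 151.016 × 1.0506 = 158.657 mm/month

159 mm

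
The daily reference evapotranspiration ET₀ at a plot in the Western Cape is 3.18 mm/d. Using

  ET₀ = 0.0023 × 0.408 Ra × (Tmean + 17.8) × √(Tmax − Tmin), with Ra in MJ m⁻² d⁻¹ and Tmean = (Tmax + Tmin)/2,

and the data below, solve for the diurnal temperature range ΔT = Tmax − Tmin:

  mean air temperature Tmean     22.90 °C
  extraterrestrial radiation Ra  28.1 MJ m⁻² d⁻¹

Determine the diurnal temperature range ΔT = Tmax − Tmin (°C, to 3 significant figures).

8.78 °C

√ΔT = ET₀ / [0.0023 × 0.408 × Ra × (Tmean+17.8)] = 3.18 / (0.0023 × 11.4648 × 40.70) = 2.9630
ΔT = 2.9630² = 8.779 °C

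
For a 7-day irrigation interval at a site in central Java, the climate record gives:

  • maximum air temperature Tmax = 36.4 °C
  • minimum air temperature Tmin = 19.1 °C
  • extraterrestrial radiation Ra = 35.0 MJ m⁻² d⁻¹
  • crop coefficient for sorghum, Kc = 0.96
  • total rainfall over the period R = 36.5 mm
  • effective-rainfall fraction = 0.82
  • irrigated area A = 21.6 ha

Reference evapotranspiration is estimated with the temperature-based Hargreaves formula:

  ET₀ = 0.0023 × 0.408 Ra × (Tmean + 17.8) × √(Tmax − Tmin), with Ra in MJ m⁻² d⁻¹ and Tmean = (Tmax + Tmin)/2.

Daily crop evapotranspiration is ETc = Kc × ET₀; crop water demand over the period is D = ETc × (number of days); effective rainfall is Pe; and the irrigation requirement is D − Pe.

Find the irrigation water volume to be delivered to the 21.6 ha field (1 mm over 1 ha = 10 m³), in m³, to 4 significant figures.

Tmean = (36.4 + 19.1)/2 = 27.75 °C
0.408 Ra = 0.408 × 35.0 = 14.2800 mm/d equivalent
ET₀ = 0.0023 × 14.2800 × (27.75 + 17.8) × √17.3 = 0.0023 × 14.2800 × 45.55 × 4.1593 = 6.2225 mm/d
ETc = Kc × ET₀ = 0.96 × 6.2225 = 5.9736 mm/d
Crop demand D = ETc × 7 d = 5.9736 × 7 = 41.815 mm
Pe = 0.82 × 36.5 = 29.930 mm
D − Pe = 41.815 − 29.930 = 11.885 mm
Volume = 11.885 mm × 21.6 ha × 10 = 2567.2 m³

2567 m³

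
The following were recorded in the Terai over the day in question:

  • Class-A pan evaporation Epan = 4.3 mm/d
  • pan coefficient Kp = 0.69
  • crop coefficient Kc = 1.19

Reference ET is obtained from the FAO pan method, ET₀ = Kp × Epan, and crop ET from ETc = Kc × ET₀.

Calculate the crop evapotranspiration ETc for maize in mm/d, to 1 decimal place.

3.5 mm/d

ET₀ = 0.69 × 4.3 = 2.9670 mm/d
ETc = Kc × ET₀ = 1.19 × 2.9670 = 3.5307 mm/d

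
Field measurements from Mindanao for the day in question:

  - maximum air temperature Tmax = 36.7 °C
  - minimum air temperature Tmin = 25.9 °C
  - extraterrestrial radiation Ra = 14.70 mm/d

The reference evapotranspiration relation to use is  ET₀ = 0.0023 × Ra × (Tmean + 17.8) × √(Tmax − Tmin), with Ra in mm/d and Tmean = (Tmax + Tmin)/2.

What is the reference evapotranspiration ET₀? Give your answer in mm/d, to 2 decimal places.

5.46 mm/d

Tmean = (36.7 + 25.9)/2 = 31.30 °C
ET₀ = 0.0023 × 14.70 × (31.30 + 17.8) × √10.8 = 0.0023 × 14.70 × 49.10 × 3.2863 = 5.4555 mm/d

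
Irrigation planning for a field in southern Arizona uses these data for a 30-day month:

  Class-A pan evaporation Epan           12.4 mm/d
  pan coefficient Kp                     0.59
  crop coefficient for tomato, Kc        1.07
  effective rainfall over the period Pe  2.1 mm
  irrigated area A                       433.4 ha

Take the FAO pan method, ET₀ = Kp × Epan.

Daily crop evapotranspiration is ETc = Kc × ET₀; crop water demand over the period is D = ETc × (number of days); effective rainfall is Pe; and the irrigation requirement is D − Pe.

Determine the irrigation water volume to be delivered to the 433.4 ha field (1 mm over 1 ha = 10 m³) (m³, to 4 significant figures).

ET₀ = 0.59 × 12.4 = 7.3160 mm/d
ETc = Kc × ET₀ = 1.07 × 7.3160 = 7.8281 mm/d
Crop demand D = ETc × 30 d = 7.8281 × 30 = 234.843 mm
D − Pe = 234.843 − 2.1 = 232.743 mm
Volume = 232.743 mm × 433.4 ha × 10 = 1008708.2 m³

1009000 m³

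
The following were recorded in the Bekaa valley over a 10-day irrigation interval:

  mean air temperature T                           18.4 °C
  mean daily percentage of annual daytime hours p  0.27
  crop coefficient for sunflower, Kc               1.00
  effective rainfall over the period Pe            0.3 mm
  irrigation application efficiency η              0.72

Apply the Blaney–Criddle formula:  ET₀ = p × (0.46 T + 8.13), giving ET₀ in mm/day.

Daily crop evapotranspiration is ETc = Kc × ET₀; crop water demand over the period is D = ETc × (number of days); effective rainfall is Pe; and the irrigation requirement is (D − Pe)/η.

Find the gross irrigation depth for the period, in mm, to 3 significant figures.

ET₀ = 0.27 × (0.46 × 18.4 + 8.13) = 0.27 × 16.594 = 4.4804 mm/d
ETc = Kc × ET₀ = 1.00 × 4.4804 = 4.4804 mm/d
Crop demand D = ETc × 10 d = 4.4804 × 10 = 44.804 mm
D − Pe = 44.804 − 0.3 = 44.504 mm
Gross irrigation = 44.504 / 0.72 = 61.811 mm

61.8 mm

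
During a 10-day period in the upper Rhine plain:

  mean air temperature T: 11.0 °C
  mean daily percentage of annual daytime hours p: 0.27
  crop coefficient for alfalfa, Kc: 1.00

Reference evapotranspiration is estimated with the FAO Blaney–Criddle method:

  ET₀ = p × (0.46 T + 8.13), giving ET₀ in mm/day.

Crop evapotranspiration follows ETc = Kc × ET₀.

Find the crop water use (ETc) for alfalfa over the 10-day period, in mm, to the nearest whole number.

ET₀ = 0.27 × (0.46 × 11.0 + 8.13) = 0.27 × 13.190 = 3.5613 mm/d
ETc = Kc × ET₀ = 1.00 × 3.5613 = 3.5613 mm/d
Over 10 days: 3.5613 × 10 = 35.613 mm

36 mm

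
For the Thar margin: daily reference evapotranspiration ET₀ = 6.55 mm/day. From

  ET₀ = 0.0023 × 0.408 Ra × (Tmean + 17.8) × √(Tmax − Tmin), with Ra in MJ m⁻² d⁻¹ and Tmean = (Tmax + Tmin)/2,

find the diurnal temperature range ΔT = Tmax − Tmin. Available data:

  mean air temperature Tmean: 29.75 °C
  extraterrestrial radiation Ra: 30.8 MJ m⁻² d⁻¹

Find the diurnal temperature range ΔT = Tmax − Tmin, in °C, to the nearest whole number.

23 °C

√ΔT = ET₀ / [0.0023 × 0.408 × Ra × (Tmean+17.8)] = 6.55 / (0.0023 × 12.5664 × 47.55) = 4.7660
ΔT = 4.7660² = 22.715 °C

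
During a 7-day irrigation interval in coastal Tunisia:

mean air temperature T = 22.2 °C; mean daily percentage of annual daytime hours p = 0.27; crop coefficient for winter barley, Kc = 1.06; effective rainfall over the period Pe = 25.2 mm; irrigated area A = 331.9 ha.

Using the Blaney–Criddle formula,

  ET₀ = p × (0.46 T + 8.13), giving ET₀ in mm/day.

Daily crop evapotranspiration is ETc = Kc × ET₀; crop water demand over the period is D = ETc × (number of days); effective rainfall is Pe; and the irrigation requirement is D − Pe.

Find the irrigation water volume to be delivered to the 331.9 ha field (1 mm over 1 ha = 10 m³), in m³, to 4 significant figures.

ET₀ = 0.27 × (0.46 × 22.2 + 8.13) = 0.27 × 18.342 = 4.9523 mm/d
ETc = Kc × ET₀ = 1.06 × 4.9523 = 5.2494 mm/d
Crop demand D = ETc × 7 d = 5.2494 × 7 = 36.746 mm
D − Pe = 36.746 − 25.2 = 11.546 mm
Volume = 11.546 mm × 331.9 ha × 10 = 38321.2 m³

38320 m³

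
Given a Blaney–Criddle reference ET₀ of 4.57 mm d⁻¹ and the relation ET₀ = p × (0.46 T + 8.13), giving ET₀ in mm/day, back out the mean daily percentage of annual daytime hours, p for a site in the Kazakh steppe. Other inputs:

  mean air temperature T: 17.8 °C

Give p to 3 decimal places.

0.280

p = ET₀ / (0.46 T + 8.13) = 4.57 / (0.46 × 17.8 + 8.13) = 4.57 / 16.318 = 0.2801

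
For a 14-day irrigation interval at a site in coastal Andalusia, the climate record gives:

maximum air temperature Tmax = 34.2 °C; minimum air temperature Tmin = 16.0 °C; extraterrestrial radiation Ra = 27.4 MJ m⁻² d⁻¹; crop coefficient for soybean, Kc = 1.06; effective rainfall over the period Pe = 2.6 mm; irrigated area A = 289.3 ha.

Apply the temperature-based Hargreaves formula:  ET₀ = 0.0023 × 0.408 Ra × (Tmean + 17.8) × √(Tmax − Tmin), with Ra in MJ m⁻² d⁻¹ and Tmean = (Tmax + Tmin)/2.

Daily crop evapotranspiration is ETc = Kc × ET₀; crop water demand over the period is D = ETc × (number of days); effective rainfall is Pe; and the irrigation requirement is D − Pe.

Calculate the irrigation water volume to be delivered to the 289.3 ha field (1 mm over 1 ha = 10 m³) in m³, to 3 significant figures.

Tmean = (34.2 + 16.0)/2 = 25.10 °C
0.408 Ra = 0.408 × 27.4 = 11.1792 mm/d equivalent
ET₀ = 0.0023 × 11.1792 × (25.10 + 17.8) × √18.2 = 0.0023 × 11.1792 × 42.90 × 4.2661 = 4.7057 mm/d
ETc = Kc × ET₀ = 1.06 × 4.7057 = 4.9880 mm/d
Crop demand D = ETc × 14 d = 4.9880 × 14 = 69.832 mm
D − Pe = 69.832 − 2.6 = 67.232 mm
Volume = 67.232 mm × 289.3 ha × 10 = 194502.2 m³

195000 m³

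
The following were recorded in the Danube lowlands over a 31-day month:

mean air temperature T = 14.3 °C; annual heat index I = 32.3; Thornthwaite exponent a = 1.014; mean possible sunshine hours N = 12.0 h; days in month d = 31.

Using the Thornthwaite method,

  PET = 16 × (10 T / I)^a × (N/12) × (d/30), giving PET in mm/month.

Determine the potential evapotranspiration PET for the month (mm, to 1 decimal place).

74.7 mm

10T/I = 10 × 14.3 / 32.3 = 4.4272
(10T/I)^a = 4.4272^1.014 = 4.5204
Uncorrected PET = 16 × 4.5204 = 72.326 mm
Correction = (N/12)(d/30) = (12.0/12)(31/30) = 1.0333
PET = 72.326 × 1.0333 = 74.734 mm/month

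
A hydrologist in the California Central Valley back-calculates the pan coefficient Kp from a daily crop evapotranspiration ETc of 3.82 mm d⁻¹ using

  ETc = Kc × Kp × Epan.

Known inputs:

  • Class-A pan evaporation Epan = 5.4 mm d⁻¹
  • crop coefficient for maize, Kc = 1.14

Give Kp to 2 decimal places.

0.62

ETc = Kc × Kp × Epan  ⇒  Kp = ETc / (Kc × Epan)
Kp = 3.82 / (1.14 × 5.4) = 3.82 / 6.156 = 0.6205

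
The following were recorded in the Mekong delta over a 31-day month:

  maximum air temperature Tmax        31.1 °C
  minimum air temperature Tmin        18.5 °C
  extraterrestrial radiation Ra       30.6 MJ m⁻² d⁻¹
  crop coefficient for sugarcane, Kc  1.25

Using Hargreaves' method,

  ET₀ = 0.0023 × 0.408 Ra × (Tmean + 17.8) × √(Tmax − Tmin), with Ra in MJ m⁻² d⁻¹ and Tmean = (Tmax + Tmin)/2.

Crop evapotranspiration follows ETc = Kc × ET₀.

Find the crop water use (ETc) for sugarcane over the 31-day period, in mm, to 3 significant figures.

Tmean = (31.1 + 18.5)/2 = 24.80 °C
0.408 Ra = 0.408 × 30.6 = 12.4848 mm/d equivalent
ET₀ = 0.0023 × 12.4848 × (24.80 + 17.8) × √12.6 = 0.0023 × 12.4848 × 42.60 × 3.5496 = 4.3421 mm/d
ETc = Kc × ET₀ = 1.25 × 4.3421 = 5.4276 mm/d
Over 31 days: 5.4276 × 31 = 168.256 mm

168 mm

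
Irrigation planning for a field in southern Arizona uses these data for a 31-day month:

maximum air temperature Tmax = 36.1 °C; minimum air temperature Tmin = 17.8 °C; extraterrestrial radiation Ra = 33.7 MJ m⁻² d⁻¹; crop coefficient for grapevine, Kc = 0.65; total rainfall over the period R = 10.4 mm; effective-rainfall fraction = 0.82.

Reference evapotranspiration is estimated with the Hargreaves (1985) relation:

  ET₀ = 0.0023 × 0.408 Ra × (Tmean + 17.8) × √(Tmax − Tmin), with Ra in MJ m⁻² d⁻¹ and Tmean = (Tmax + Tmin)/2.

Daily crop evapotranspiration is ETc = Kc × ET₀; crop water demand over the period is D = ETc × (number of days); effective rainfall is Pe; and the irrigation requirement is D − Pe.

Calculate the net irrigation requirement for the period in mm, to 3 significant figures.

113 mm

Tmean = (36.1 + 17.8)/2 = 26.95 °C
0.408 Ra = 0.408 × 33.7 = 13.7496 mm/d equivalent
ET₀ = 0.0023 × 13.7496 × (26.95 + 17.8) × √18.3 = 0.0023 × 13.7496 × 44.75 × 4.2778 = 6.0538 mm/d
ETc = Kc × ET₀ = 0.65 × 6.0538 = 3.9350 mm/d
Crop demand D = ETc × 31 d = 3.9350 × 31 = 121.985 mm
Pe = 0.82 × 10.4 = 8.528 mm
D − Pe = 121.985 − 8.528 = 113.457 mm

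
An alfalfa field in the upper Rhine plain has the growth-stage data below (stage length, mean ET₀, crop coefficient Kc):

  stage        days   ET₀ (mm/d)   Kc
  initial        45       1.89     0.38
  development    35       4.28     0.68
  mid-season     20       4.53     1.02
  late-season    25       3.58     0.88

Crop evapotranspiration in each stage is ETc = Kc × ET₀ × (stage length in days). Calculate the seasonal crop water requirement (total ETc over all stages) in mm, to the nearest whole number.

initial: 0.38 × 1.89 × 45 = 32.32 mm
development: 0.68 × 4.28 × 35 = 101.86 mm
mid-season: 1.02 × 4.53 × 20 = 92.41 mm
late-season: 0.88 × 3.58 × 25 = 78.76 mm
Seasonal total = 305.35 mm

305 mm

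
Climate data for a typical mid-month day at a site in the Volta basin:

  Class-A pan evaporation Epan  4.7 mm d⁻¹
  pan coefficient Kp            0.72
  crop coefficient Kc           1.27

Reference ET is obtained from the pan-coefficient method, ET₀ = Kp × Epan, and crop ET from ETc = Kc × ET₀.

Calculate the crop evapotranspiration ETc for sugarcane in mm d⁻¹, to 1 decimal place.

4.3 mm d⁻¹

ET₀ = 0.72 × 4.7 = 3.3840 mm/d
ETc = Kc × ET₀ = 1.27 × 3.3840 = 4.2977 mm/d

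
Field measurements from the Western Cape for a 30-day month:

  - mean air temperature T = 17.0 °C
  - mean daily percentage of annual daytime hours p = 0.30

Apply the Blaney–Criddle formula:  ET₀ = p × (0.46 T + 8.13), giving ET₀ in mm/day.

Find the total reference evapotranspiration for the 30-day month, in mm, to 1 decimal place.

ET₀ = 0.30 × (0.46 × 17.0 + 8.13) = 0.30 × 15.950 = 4.7850 mm/d
Monthly total = 4.7850 × 30 = 143.550 mm

143.6 mm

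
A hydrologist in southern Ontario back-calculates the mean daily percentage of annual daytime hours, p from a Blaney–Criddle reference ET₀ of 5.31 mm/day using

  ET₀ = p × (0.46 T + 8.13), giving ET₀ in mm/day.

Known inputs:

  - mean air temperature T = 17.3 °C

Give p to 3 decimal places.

p = ET₀ / (0.46 T + 8.13) = 5.31 / (0.46 × 17.3 + 8.13) = 5.31 / 16.088 = 0.3301

0.330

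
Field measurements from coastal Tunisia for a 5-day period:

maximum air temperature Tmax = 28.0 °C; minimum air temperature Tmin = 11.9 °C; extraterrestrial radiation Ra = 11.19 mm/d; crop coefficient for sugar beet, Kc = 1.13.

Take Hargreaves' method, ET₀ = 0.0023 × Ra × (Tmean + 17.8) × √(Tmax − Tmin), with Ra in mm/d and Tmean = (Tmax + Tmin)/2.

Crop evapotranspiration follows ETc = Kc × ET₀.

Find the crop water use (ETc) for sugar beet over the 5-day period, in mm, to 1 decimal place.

Tmean = (28.0 + 11.9)/2 = 19.95 °C
ET₀ = 0.0023 × 11.19 × (19.95 + 17.8) × √16.1 = 0.0023 × 11.19 × 37.75 × 4.0125 = 3.8984 mm/d
ETc = Kc × ET₀ = 1.13 × 3.8984 = 4.4052 mm/d
Over 5 days: 4.4052 × 5 = 22.026 mm

22.0 mm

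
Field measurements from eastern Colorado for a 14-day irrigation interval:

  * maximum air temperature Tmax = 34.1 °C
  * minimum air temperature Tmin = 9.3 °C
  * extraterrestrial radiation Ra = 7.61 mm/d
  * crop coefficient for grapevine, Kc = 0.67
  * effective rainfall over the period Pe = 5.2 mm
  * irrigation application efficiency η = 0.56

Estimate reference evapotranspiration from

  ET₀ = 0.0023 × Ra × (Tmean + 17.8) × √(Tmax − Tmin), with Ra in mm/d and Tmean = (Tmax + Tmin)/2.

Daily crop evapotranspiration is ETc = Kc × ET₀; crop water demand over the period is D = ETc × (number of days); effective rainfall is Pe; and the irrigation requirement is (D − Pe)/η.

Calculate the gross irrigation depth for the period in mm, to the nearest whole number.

Tmean = (34.1 + 9.3)/2 = 21.70 °C
ET₀ = 0.0023 × 7.61 × (21.70 + 17.8) × √24.8 = 0.0023 × 7.61 × 39.50 × 4.9800 = 3.4430 mm/d
ETc = Kc × ET₀ = 0.67 × 3.4430 = 2.3068 mm/d
Crop demand D = ETc × 14 d = 2.3068 × 14 = 32.295 mm
D − Pe = 32.295 − 5.2 = 27.095 mm
Gross irrigation = 27.095 / 0.56 = 48.384 mm

48 mm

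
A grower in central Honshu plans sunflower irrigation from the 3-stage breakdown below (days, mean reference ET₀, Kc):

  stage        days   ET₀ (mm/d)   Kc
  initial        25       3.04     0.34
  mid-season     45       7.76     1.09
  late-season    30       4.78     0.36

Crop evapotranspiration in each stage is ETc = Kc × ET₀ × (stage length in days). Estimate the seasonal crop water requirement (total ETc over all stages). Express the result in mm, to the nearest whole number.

458 mm

initial: 0.34 × 3.04 × 25 = 25.84 mm
mid-season: 1.09 × 7.76 × 45 = 380.63 mm
late-season: 0.36 × 4.78 × 30 = 51.62 mm
Seasonal total = 458.09 mm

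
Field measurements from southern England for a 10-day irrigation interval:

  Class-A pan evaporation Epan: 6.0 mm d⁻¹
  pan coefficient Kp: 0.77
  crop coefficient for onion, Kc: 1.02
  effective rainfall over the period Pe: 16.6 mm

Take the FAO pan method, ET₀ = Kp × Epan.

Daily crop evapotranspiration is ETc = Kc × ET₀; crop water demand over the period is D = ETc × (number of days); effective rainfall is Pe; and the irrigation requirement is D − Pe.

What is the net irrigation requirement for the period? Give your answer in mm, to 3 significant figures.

30.5 mm

ET₀ = 0.77 × 6.0 = 4.6200 mm/d
ETc = Kc × ET₀ = 1.02 × 4.6200 = 4.7124 mm/d
Crop demand D = ETc × 10 d = 4.7124 × 10 = 47.124 mm
D − Pe = 47.124 − 16.6 = 30.524 mm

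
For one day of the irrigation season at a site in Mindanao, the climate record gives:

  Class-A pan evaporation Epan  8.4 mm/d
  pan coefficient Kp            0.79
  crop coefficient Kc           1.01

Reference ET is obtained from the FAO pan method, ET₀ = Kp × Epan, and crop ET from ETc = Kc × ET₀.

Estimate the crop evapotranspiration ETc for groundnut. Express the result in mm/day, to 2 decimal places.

6.70 mm/day

ET₀ = 0.79 × 8.4 = 6.6360 mm/d
ETc = Kc × ET₀ = 1.01 × 6.6360 = 6.7024 mm/d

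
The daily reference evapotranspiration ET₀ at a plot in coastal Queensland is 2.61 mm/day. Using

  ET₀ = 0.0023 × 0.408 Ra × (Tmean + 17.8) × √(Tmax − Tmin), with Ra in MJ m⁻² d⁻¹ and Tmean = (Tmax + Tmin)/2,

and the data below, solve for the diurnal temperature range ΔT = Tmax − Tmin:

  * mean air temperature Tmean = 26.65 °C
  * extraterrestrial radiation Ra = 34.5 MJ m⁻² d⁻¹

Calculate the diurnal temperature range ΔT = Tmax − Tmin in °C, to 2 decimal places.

√ΔT = ET₀ / [0.0023 × 0.408 × Ra × (Tmean+17.8)] = 2.61 / (0.0023 × 14.0760 × 44.45) = 1.8137
ΔT = 1.8137² = 3.290 °C

3.29 °C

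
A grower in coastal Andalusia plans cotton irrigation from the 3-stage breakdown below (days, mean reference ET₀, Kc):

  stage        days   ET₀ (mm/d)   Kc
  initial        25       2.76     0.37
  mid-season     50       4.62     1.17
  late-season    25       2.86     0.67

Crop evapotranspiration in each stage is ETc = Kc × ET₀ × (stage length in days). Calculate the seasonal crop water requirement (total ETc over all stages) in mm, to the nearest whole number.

initial: 0.37 × 2.76 × 25 = 25.53 mm
mid-season: 1.17 × 4.62 × 50 = 270.27 mm
late-season: 0.67 × 2.86 × 25 = 47.91 mm
Seasonal total = 343.71 mm

344 mm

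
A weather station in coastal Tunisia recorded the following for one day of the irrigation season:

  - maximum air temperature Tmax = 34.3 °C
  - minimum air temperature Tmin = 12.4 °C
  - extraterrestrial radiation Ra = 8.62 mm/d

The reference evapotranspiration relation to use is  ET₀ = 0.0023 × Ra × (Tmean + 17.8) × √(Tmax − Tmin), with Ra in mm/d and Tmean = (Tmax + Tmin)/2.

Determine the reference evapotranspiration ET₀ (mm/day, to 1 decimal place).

3.8 mm/day

Tmean = (34.3 + 12.4)/2 = 23.35 °C
ET₀ = 0.0023 × 8.62 × (23.35 + 17.8) × √21.9 = 0.0023 × 8.62 × 41.15 × 4.6797 = 3.8179 mm/d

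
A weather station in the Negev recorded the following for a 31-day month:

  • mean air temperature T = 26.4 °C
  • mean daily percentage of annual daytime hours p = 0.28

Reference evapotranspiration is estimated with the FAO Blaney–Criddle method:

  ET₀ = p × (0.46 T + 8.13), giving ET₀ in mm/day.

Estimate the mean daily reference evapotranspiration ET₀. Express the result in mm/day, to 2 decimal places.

ET₀ = 0.28 × (0.46 × 26.4 + 8.13) = 0.28 × 20.274 = 5.6767 mm/d

5.68 mm/day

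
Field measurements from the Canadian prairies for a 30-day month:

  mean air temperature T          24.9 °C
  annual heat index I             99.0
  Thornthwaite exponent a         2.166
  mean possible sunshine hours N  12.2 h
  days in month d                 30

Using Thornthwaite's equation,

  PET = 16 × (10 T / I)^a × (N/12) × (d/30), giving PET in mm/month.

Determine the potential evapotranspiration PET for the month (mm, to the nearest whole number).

120 mm

10T/I = 10 × 24.9 / 99.0 = 2.5152
(10T/I)^a = 2.5152^2.166 = 7.3729
Uncorrected PET = 16 × 7.3729 = 117.966 mm
Correction = (N/12)(d/30) = (12.2/12)(30/30) = 1.0167
PET = 117.966 × 1.0167 = 119.936 mm/month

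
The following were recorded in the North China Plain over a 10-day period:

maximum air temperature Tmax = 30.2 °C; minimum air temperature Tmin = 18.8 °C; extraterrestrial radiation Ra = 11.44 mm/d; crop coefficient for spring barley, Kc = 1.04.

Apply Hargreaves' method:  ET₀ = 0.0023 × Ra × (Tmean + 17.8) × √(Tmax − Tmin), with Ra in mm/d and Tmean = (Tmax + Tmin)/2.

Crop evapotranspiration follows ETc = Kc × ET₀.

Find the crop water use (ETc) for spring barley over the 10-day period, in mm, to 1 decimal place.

39.1 mm

Tmean = (30.2 + 18.8)/2 = 24.50 °C
ET₀ = 0.0023 × 11.44 × (24.50 + 17.8) × √11.4 = 0.0023 × 11.44 × 42.30 × 3.3764 = 3.7579 mm/d
ETc = Kc × ET₀ = 1.04 × 3.7579 = 3.9082 mm/d
Over 10 days: 3.9082 × 10 = 39.082 mm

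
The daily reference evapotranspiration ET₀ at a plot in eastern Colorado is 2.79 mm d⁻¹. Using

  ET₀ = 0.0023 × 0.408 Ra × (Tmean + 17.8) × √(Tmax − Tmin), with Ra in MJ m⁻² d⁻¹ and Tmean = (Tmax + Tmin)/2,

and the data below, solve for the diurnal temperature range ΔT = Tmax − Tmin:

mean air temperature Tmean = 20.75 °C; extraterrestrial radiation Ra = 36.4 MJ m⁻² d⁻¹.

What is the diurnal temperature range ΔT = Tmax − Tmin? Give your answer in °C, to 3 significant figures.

√ΔT = ET₀ / [0.0023 × 0.408 × Ra × (Tmean+17.8)] = 2.79 / (0.0023 × 14.8512 × 38.55) = 2.1188
ΔT = 2.1188² = 4.489 °C

4.49 °C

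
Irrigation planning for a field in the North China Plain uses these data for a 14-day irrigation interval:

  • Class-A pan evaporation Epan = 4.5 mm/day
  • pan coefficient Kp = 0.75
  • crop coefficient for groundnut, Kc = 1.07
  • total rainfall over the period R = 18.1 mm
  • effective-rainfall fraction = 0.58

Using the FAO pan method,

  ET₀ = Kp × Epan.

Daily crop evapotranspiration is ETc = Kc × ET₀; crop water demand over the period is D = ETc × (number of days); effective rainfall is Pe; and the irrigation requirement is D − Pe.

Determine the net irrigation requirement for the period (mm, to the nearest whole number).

40 mm

ET₀ = 0.75 × 4.5 = 3.3750 mm/d
ETc = Kc × ET₀ = 1.07 × 3.3750 = 3.6113 mm/d
Crop demand D = ETc × 14 d = 3.6113 × 14 = 50.558 mm
Pe = 0.58 × 18.1 = 10.498 mm
D − Pe = 50.558 − 10.498 = 40.060 mm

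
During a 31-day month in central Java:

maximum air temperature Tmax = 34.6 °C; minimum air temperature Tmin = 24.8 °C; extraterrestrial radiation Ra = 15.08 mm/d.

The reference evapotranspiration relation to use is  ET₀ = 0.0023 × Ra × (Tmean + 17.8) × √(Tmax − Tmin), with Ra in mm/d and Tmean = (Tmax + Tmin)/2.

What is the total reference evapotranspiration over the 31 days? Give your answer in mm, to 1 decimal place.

Tmean = (34.6 + 24.8)/2 = 29.70 °C
ET₀ = 0.0023 × 15.08 × (29.70 + 17.8) × √9.8 = 0.0023 × 15.08 × 47.50 × 3.1305 = 5.1575 mm/d
Over 31 days: 5.1575 × 31 = 159.883 mm

159.9 mm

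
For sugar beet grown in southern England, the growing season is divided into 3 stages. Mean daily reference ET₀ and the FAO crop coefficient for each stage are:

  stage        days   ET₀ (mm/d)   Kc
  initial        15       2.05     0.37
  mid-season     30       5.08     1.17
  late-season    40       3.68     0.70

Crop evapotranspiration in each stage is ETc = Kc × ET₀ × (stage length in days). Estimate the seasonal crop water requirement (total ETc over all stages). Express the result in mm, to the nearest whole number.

initial: 0.37 × 2.05 × 15 = 11.38 mm
mid-season: 1.17 × 5.08 × 30 = 178.31 mm
late-season: 0.70 × 3.68 × 40 = 103.04 mm
Seasonal total = 292.73 mm

293 mm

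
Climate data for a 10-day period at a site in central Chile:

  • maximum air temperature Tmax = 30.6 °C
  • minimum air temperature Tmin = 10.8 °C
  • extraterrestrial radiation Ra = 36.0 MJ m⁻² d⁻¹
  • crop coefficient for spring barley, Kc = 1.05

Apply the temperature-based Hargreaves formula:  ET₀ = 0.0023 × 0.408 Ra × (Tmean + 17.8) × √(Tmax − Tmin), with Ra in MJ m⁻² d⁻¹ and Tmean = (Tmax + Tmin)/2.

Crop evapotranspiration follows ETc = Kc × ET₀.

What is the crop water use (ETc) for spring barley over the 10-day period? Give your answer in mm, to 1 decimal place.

60.8 mm

Tmean = (30.6 + 10.8)/2 = 20.70 °C
0.408 Ra = 0.408 × 36.0 = 14.6880 mm/d equivalent
ET₀ = 0.0023 × 14.6880 × (20.70 + 17.8) × √19.8 = 0.0023 × 14.6880 × 38.50 × 4.4497 = 5.7874 mm/d
ETc = Kc × ET₀ = 1.05 × 5.7874 = 6.0768 mm/d
Over 10 days: 6.0768 × 10 = 60.768 mm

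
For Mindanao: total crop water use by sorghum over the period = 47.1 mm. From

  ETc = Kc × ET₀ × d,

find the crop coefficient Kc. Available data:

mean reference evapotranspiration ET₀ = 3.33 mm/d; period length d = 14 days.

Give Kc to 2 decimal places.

1.01

ETc = Kc × ET₀ × d  ⇒  Kc = ETc / (ET₀ × d)
Kc = 47.1 / (3.33 × 14) = 47.1 / 46.62 = 1.0103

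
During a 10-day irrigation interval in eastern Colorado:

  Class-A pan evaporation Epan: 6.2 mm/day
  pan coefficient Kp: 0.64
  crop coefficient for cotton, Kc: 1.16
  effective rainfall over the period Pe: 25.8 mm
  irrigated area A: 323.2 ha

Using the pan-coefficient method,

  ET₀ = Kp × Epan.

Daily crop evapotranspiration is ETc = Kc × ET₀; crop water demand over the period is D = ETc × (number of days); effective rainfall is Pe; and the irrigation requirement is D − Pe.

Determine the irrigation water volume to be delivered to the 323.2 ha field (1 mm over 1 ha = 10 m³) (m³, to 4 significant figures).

ET₀ = 0.64 × 6.2 = 3.9680 mm/d
ETc = Kc × ET₀ = 1.16 × 3.9680 = 4.6029 mm/d
Crop demand D = ETc × 10 d = 4.6029 × 10 = 46.029 mm
D − Pe = 46.029 − 25.8 = 20.229 mm
Volume = 20.229 mm × 323.2 ha × 10 = 65380.1 m³

65380 m³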